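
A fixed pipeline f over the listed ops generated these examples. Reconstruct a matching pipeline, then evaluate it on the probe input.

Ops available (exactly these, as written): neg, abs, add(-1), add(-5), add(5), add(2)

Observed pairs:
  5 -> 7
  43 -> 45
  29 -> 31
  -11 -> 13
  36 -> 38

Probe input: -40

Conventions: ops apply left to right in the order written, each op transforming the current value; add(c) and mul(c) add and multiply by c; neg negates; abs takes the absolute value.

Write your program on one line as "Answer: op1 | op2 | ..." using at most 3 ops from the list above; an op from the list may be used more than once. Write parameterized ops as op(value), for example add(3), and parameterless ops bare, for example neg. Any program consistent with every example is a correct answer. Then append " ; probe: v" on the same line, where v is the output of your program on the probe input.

abs | add(2) ; probe: 42

Check, running the answer program on each example:
  5 -> 5 -> 7
  43 -> 43 -> 45
  29 -> 29 -> 31
  -11 -> 11 -> 13
  36 -> 36 -> 38
  probe: -40 -> 40 -> 42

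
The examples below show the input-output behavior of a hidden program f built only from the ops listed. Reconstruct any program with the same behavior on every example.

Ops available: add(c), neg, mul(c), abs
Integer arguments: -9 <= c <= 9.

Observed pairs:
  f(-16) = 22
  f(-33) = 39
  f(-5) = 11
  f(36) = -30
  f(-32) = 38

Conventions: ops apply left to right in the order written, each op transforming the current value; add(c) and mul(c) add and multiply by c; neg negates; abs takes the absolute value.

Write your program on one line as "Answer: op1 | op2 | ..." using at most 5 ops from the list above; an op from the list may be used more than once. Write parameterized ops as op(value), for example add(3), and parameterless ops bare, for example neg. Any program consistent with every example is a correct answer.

neg | add(4) | add(9) | add(-7)

Check, running the answer program on each example:
  -16 -> 16 -> 20 -> 29 -> 22
  -33 -> 33 -> 37 -> 46 -> 39
  -5 -> 5 -> 9 -> 18 -> 11
  36 -> -36 -> -32 -> -23 -> -30
  -32 -> 32 -> 36 -> 45 -> 38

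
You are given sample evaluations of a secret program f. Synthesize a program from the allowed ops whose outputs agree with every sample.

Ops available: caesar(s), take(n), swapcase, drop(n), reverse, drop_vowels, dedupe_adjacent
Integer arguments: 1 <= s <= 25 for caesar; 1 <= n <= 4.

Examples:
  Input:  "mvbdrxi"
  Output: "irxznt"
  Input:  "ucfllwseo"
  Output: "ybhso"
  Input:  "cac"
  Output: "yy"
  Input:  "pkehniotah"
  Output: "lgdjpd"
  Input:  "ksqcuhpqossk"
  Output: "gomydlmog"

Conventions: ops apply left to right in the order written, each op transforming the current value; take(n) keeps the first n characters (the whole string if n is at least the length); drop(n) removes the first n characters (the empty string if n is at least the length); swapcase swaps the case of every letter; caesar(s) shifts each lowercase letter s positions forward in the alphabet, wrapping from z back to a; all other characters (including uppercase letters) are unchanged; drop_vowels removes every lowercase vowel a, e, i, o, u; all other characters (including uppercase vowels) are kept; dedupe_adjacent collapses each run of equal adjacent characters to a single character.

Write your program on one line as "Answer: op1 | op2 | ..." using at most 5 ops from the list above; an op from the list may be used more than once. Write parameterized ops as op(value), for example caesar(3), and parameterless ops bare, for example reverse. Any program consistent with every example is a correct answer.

dedupe_adjacent | drop_vowels | caesar(24) | caesar(24)

Check, running the answer program on each example:
  "mvbdrxi" -> "mvbdrxi" -> "mvbdrx" -> "ktzbpv" -> "irxznt"
  "ucfllwseo" -> "ucflwseo" -> "cflws" -> "adjuq" -> "ybhso"
  "cac" -> "cac" -> "cc" -> "aa" -> "yy"
  "pkehniotah" -> "pkehniotah" -> "pkhnth" -> "niflrf" -> "lgdjpd"
  "ksqcuhpqossk" -> "ksqcuhpqosk" -> "ksqchpqsk" -> "iqoafnoqi" -> "gomydlmog"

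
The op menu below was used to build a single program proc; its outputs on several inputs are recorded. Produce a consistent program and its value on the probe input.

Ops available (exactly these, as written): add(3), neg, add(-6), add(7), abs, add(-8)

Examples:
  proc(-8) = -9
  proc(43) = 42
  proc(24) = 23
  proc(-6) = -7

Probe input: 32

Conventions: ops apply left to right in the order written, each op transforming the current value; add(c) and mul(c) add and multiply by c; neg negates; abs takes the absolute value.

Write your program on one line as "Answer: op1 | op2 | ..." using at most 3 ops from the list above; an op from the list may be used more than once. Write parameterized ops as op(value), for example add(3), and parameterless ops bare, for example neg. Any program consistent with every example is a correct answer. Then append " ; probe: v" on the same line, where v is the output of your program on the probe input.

add(7) | add(-8) ; probe: 31

Check, running the answer program on each example:
  -8 -> -1 -> -9
  43 -> 50 -> 42
  24 -> 31 -> 23
  -6 -> 1 -> -7
  probe: 32 -> 39 -> 31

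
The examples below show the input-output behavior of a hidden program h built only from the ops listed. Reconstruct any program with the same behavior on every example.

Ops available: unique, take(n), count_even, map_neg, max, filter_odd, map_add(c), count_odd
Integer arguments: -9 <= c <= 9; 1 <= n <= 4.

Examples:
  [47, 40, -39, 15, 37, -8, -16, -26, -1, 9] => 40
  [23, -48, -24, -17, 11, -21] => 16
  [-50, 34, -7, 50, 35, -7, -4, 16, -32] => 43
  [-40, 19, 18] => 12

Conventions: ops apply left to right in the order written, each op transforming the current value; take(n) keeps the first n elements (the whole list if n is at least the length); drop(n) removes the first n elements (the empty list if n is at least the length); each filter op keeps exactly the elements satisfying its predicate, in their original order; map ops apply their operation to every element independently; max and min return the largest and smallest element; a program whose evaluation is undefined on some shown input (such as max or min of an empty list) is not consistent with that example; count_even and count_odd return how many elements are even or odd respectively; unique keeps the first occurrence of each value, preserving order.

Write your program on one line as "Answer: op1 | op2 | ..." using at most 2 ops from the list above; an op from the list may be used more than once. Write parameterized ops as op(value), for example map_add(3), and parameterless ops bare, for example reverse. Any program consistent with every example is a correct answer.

map_add(-7) | max

Check, running the answer program on each example:
  [47, 40, -39, 15, 37, -8, -16, -26, -1, 9] -> [40, 33, -46, 8, 30, -15, -23, -33, -8, 2] -> 40
  [23, -48, -24, -17, 11, -21] -> [16, -55, -31, -24, 4, -28] -> 16
  [-50, 34, -7, 50, 35, -7, -4, 16, -32] -> [-57, 27, -14, 43, 28, -14, -11, 9, -39] -> 43
  [-40, 19, 18] -> [-47, 12, 11] -> 12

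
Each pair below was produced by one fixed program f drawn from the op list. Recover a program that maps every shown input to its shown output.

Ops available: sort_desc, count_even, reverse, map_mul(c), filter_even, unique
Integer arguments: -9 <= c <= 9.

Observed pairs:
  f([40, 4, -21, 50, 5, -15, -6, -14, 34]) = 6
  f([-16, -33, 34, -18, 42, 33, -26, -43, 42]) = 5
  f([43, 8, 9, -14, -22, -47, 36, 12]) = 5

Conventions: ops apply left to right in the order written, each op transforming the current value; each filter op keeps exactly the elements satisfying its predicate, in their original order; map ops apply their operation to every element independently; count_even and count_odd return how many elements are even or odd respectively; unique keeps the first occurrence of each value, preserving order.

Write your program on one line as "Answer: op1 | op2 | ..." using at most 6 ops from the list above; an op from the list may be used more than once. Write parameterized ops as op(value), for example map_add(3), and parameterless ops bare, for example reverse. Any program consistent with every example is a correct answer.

sort_desc | reverse | filter_even | unique | map_mul(-9) | count_even

Check, running the answer program on each example:
  [40, 4, -21, 50, 5, -15, -6, -14, 34] -> [50, 40, 34, 5, 4, -6, -14, -15, -21] -> [-21, -15, -14, -6, 4, 5, 34, 40, 50] -> [-14, -6, 4, 34, 40, 50] -> [-14, -6, 4, 34, 40, 50] -> [126, 54, -36, -306, -360, -450] -> 6
  [-16, -33, 34, -18, 42, 33, -26, -43, 42] -> [42, 42, 34, 33, -16, -18, -26, -33, -43] -> [-43, -33, -26, -18, -16, 33, 34, 42, 42] -> [-26, -18, -16, 34, 42, 42] -> [-26, -18, -16, 34, 42] -> [234, 162, 144, -306, -378] -> 5
  [43, 8, 9, -14, -22, -47, 36, 12] -> [43, 36, 12, 9, 8, -14, -22, -47] -> [-47, -22, -14, 8, 9, 12, 36, 43] -> [-22, -14, 8, 12, 36] -> [-22, -14, 8, 12, 36] -> [198, 126, -72, -108, -324] -> 5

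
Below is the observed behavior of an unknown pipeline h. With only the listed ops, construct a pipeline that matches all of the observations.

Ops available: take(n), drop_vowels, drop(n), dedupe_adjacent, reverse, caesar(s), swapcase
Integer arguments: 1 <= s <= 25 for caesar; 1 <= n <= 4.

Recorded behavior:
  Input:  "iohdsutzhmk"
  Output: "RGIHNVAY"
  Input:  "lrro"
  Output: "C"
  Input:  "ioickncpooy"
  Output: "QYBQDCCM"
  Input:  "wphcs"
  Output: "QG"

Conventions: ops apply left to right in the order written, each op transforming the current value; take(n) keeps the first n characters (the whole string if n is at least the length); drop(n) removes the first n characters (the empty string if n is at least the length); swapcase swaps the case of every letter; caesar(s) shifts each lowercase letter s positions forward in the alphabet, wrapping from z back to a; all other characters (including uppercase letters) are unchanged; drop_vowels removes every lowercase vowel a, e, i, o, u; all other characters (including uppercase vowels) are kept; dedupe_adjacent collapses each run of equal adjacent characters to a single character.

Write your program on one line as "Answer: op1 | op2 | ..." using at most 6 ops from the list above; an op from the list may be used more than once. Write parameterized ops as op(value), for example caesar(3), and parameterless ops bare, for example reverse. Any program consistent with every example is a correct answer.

caesar(13) | drop(3) | caesar(8) | caesar(19) | swapcase

Check, running the answer program on each example:
  "iohdsutzhmk" -> "vbuqfhgmuzx" -> "qfhgmuzx" -> "ynpouchf" -> "rgihnvay" -> "RGIHNVAY"
  "lrro" -> "yeeb" -> "b" -> "j" -> "c" -> "C"
  "ioickncpooy" -> "vbvpxapcbbl" -> "pxapcbbl" -> "xfixkjjt" -> "qybqdccm" -> "QYBQDCCM"
  "wphcs" -> "jcupf" -> "pf" -> "xn" -> "qg" -> "QG"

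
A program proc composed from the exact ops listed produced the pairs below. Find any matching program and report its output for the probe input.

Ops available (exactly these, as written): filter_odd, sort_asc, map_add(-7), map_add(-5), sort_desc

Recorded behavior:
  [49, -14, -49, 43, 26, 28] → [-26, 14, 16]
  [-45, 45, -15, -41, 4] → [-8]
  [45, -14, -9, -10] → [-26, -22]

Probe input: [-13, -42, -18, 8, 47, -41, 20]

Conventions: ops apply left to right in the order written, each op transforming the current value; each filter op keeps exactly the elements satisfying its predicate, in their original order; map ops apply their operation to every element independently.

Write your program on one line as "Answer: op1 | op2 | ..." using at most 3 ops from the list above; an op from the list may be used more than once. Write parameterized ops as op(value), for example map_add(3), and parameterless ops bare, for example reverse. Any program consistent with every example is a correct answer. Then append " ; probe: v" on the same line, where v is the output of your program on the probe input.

map_add(-5) | filter_odd | map_add(-7) ; probe: [-54, -30, -4, 8]

Check, running the answer program on each example:
  [49, -14, -49, 43, 26, 28] -> [44, -19, -54, 38, 21, 23] -> [-19, 21, 23] -> [-26, 14, 16]
  [-45, 45, -15, -41, 4] -> [-50, 40, -20, -46, -1] -> [-1] -> [-8]
  [45, -14, -9, -10] -> [40, -19, -14, -15] -> [-19, -15] -> [-26, -22]
  probe: [-13, -42, -18, 8, 47, -41, 20] -> [-18, -47, -23, 3, 42, -46, 15] -> [-47, -23, 3, 15] -> [-54, -30, -4, 8]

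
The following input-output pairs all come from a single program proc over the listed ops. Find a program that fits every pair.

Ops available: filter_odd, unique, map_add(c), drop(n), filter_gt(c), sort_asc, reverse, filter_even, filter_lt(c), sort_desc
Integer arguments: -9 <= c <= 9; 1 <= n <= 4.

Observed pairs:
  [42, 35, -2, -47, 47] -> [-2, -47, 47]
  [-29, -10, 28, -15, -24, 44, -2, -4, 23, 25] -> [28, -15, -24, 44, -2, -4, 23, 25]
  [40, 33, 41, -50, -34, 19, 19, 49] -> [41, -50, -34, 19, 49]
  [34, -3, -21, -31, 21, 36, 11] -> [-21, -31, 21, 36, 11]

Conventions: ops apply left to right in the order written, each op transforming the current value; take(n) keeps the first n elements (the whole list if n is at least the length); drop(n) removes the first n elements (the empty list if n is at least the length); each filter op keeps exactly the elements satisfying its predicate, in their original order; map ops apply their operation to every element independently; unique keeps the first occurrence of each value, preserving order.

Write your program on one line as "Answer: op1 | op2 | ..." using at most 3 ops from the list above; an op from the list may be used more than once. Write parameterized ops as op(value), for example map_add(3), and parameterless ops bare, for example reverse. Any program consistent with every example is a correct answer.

drop(1) | drop(1) | unique

Check, running the answer program on each example:
  [42, 35, -2, -47, 47] -> [35, -2, -47, 47] -> [-2, -47, 47] -> [-2, -47, 47]
  [-29, -10, 28, -15, -24, 44, -2, -4, 23, 25] -> [-10, 28, -15, -24, 44, -2, -4, 23, 25] -> [28, -15, -24, 44, -2, -4, 23, 25] -> [28, -15, -24, 44, -2, -4, 23, 25]
  [40, 33, 41, -50, -34, 19, 19, 49] -> [33, 41, -50, -34, 19, 19, 49] -> [41, -50, -34, 19, 19, 49] -> [41, -50, -34, 19, 49]
  [34, -3, -21, -31, 21, 36, 11] -> [-3, -21, -31, 21, 36, 11] -> [-21, -31, 21, 36, 11] -> [-21, -31, 21, 36, 11]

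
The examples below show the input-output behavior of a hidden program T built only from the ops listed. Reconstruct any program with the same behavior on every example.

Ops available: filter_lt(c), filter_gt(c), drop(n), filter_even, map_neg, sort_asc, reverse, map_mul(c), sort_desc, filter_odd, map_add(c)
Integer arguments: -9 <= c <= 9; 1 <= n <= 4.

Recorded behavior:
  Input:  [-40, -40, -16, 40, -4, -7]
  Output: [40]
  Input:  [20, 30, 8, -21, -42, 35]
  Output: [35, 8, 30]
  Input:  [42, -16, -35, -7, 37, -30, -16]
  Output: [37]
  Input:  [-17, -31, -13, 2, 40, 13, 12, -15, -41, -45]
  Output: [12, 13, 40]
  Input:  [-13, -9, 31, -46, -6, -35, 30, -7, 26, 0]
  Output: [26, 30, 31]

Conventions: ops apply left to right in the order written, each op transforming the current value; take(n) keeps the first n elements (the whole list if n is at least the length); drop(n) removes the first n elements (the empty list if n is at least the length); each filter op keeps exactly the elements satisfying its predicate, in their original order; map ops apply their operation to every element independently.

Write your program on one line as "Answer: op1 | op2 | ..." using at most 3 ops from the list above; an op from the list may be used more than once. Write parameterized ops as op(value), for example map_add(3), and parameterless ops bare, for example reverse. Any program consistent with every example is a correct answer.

drop(1) | filter_gt(3) | reverse

Check, running the answer program on each example:
  [-40, -40, -16, 40, -4, -7] -> [-40, -16, 40, -4, -7] -> [40] -> [40]
  [20, 30, 8, -21, -42, 35] -> [30, 8, -21, -42, 35] -> [30, 8, 35] -> [35, 8, 30]
  [42, -16, -35, -7, 37, -30, -16] -> [-16, -35, -7, 37, -30, -16] -> [37] -> [37]
  [-17, -31, -13, 2, 40, 13, 12, -15, -41, -45] -> [-31, -13, 2, 40, 13, 12, -15, -41, -45] -> [40, 13, 12] -> [12, 13, 40]
  [-13, -9, 31, -46, -6, -35, 30, -7, 26, 0] -> [-9, 31, -46, -6, -35, 30, -7, 26, 0] -> [31, 30, 26] -> [26, 30, 31]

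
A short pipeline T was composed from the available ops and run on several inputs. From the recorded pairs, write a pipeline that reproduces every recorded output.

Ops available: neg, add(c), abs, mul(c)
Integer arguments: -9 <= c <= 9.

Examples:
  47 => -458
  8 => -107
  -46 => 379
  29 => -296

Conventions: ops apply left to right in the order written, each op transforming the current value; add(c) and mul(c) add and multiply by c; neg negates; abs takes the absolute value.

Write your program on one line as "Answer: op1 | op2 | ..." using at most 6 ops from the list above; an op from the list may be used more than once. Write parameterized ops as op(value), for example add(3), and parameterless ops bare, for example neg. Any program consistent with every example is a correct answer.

add(4) | mul(9) | neg | add(-3) | add(4)

Check, running the answer program on each example:
  47 -> 51 -> 459 -> -459 -> -462 -> -458
  8 -> 12 -> 108 -> -108 -> -111 -> -107
  -46 -> -42 -> -378 -> 378 -> 375 -> 379
  29 -> 33 -> 297 -> -297 -> -300 -> -296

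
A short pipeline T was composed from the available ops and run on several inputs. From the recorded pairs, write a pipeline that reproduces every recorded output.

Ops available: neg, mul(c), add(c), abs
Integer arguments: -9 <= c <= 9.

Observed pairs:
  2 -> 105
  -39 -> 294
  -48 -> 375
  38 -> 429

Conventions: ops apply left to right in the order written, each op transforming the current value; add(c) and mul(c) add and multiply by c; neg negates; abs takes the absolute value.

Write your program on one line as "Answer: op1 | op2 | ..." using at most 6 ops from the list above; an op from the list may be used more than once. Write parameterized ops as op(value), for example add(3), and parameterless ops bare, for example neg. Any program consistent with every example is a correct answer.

add(8) | mul(9) | abs | add(-1) | add(7) | add(9)

Check, running the answer program on each example:
  2 -> 10 -> 90 -> 90 -> 89 -> 96 -> 105
  -39 -> -31 -> -279 -> 279 -> 278 -> 285 -> 294
  -48 -> -40 -> -360 -> 360 -> 359 -> 366 -> 375
  38 -> 46 -> 414 -> 414 -> 413 -> 420 -> 429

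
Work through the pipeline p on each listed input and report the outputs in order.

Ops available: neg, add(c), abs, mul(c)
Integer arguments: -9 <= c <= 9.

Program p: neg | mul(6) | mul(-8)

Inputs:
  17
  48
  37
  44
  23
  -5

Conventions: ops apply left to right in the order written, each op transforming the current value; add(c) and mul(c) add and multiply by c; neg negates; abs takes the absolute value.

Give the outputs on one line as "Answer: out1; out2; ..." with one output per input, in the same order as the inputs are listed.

Execution, op by op:
  17 -> -17 -> -102 -> 816
  48 -> -48 -> -288 -> 2304
  37 -> -37 -> -222 -> 1776
  44 -> -44 -> -264 -> 2112
  23 -> -23 -> -138 -> 1104
  -5 -> 5 -> 30 -> -240

816; 2304; 1776; 2112; 1104; -240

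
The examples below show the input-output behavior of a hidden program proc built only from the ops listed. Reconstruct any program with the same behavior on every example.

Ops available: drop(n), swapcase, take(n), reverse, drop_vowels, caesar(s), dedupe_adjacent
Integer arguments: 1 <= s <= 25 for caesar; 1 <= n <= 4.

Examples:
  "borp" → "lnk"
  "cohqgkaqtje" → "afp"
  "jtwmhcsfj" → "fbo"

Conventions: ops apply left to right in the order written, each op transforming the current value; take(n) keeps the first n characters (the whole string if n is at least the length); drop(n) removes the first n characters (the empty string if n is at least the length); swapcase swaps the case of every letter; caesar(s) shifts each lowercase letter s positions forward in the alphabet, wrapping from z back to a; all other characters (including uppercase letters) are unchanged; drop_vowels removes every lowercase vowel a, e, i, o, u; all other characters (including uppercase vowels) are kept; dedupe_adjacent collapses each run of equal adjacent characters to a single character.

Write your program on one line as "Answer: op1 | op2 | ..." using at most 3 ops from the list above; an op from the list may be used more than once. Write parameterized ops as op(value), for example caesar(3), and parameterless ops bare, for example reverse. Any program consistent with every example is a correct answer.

caesar(22) | reverse | take(3)

Check, running the answer program on each example:
  "borp" -> "xknl" -> "lnkx" -> "lnk"
  "cohqgkaqtje" -> "ykdmcgwmpfa" -> "afpmwgcmdky" -> "afp"
  "jtwmhcsfj" -> "fpsidyobf" -> "fboydispf" -> "fbo"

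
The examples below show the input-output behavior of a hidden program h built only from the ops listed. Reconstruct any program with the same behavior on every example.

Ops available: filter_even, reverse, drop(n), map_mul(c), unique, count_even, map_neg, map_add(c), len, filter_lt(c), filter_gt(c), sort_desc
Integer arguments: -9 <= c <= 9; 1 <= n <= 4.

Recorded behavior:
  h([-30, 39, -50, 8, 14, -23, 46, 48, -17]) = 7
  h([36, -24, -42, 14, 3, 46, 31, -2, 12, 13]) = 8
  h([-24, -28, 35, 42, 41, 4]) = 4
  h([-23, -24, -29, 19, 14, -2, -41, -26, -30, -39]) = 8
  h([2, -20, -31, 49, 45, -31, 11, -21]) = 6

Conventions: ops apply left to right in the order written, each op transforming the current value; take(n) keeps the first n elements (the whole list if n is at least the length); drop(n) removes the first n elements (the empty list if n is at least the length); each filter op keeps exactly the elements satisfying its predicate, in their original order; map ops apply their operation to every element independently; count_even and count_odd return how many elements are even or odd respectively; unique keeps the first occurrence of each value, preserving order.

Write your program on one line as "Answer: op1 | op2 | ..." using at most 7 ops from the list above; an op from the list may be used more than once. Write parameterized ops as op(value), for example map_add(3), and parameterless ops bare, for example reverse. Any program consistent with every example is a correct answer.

sort_desc | map_neg | sort_desc | drop(2) | map_neg | len

Check, running the answer program on each example:
  [-30, 39, -50, 8, 14, -23, 46, 48, -17] -> [48, 46, 39, 14, 8, -17, -23, -30, -50] -> [-48, -46, -39, -14, -8, 17, 23, 30, 50] -> [50, 30, 23, 17, -8, -14, -39, -46, -48] -> [23, 17, -8, -14, -39, -46, -48] -> [-23, -17, 8, 14, 39, 46, 48] -> 7
  [36, -24, -42, 14, 3, 46, 31, -2, 12, 13] -> [46, 36, 31, 14, 13, 12, 3, -2, -24, -42] -> [-46, -36, -31, -14, -13, -12, -3, 2, 24, 42] -> [42, 24, 2, -3, -12, -13, -14, -31, -36, -46] -> [2, -3, -12, -13, -14, -31, -36, -46] -> [-2, 3, 12, 13, 14, 31, 36, 46] -> 8
  [-24, -28, 35, 42, 41, 4] -> [42, 41, 35, 4, -24, -28] -> [-42, -41, -35, -4, 24, 28] -> [28, 24, -4, -35, -41, -42] -> [-4, -35, -41, -42] -> [4, 35, 41, 42] -> 4
  [-23, -24, -29, 19, 14, -2, -41, -26, -30, -39] -> [19, 14, -2, -23, -24, -26, -29, -30, -39, -41] -> [-19, -14, 2, 23, 24, 26, 29, 30, 39, 41] -> [41, 39, 30, 29, 26, 24, 23, 2, -14, -19] -> [30, 29, 26, 24, 23, 2, -14, -19] -> [-30, -29, -26, -24, -23, -2, 14, 19] -> 8
  [2, -20, -31, 49, 45, -31, 11, -21] -> [49, 45, 11, 2, -20, -21, -31, -31] -> [-49, -45, -11, -2, 20, 21, 31, 31] -> [31, 31, 21, 20, -2, -11, -45, -49] -> [21, 20, -2, -11, -45, -49] -> [-21, -20, 2, 11, 45, 49] -> 6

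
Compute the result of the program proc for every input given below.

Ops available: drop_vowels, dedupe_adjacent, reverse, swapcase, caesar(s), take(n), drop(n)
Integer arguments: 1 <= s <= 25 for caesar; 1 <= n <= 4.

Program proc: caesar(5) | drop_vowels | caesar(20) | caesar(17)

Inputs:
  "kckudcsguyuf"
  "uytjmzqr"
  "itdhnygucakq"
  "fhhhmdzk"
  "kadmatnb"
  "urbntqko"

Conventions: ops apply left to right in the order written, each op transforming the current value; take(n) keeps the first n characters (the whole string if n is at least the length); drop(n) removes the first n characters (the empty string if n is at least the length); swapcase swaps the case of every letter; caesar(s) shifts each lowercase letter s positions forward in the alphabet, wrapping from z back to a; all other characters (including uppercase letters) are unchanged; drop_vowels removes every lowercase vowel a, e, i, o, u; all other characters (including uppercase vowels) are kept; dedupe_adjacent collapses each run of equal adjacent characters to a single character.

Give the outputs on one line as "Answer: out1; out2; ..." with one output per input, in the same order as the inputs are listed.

Execution, op by op:
  "kckudcsguyuf" -> "phpzihxlzdzk" -> "phpzhxlzdzk" -> "jbjtbrftxte" -> "asaksiwkokv"
  "uytjmzqr" -> "zdyorevw" -> "zdyrvw" -> "txslpq" -> "kojcgh"
  "itdhnygucakq" -> "nyimsdlzhfpv" -> "nymsdlzhfpv" -> "hsgmxftbzjp" -> "yjxdowksqag"
  "fhhhmdzk" -> "kmmmriep" -> "kmmmrp" -> "eggglj" -> "vxxxca"
  "kadmatnb" -> "pfirfysg" -> "pfrfysg" -> "jzlzsma" -> "aqcqjdr"
  "urbntqko" -> "zwgsyvpt" -> "zwgsyvpt" -> "tqamspjn" -> "khrdjgae"

"asaksiwkokv"; "kojcgh"; "yjxdowksqag"; "vxxxca"; "aqcqjdr"; "khrdjgae"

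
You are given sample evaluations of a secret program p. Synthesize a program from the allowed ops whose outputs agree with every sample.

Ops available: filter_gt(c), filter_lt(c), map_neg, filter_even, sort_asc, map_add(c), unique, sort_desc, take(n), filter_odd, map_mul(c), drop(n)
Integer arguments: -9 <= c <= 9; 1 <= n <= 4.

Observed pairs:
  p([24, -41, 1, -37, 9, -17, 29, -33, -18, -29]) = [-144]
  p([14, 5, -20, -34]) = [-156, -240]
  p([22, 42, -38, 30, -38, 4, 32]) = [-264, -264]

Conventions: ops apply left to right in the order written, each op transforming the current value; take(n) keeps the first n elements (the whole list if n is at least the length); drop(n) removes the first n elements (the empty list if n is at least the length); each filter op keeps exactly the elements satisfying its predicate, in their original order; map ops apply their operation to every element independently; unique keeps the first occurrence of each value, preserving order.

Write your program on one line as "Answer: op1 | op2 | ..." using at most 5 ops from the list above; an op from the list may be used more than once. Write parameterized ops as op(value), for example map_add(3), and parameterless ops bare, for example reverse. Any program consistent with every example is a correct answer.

map_add(-6) | filter_even | filter_lt(-4) | map_mul(6)

Check, running the answer program on each example:
  [24, -41, 1, -37, 9, -17, 29, -33, -18, -29] -> [18, -47, -5, -43, 3, -23, 23, -39, -24, -35] -> [18, -24] -> [-24] -> [-144]
  [14, 5, -20, -34] -> [8, -1, -26, -40] -> [8, -26, -40] -> [-26, -40] -> [-156, -240]
  [22, 42, -38, 30, -38, 4, 32] -> [16, 36, -44, 24, -44, -2, 26] -> [16, 36, -44, 24, -44, -2, 26] -> [-44, -44] -> [-264, -264]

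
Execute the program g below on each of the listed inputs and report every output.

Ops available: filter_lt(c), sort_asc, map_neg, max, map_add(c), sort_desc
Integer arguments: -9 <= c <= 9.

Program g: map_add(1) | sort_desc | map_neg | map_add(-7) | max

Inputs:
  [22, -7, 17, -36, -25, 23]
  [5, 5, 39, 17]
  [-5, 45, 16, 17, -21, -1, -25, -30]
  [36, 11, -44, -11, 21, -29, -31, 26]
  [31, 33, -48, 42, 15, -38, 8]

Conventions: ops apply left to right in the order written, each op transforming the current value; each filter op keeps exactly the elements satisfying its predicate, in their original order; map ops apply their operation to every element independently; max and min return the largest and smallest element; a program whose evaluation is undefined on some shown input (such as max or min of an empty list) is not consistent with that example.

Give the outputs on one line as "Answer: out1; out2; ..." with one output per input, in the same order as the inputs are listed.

Execution, op by op:
  [22, -7, 17, -36, -25, 23] -> [23, -6, 18, -35, -24, 24] -> [24, 23, 18, -6, -24, -35] -> [-24, -23, -18, 6, 24, 35] -> [-31, -30, -25, -1, 17, 28] -> 28
  [5, 5, 39, 17] -> [6, 6, 40, 18] -> [40, 18, 6, 6] -> [-40, -18, -6, -6] -> [-47, -25, -13, -13] -> -13
  [-5, 45, 16, 17, -21, -1, -25, -30] -> [-4, 46, 17, 18, -20, 0, -24, -29] -> [46, 18, 17, 0, -4, -20, -24, -29] -> [-46, -18, -17, 0, 4, 20, 24, 29] -> [-53, -25, -24, -7, -3, 13, 17, 22] -> 22
  [36, 11, -44, -11, 21, -29, -31, 26] -> [37, 12, -43, -10, 22, -28, -30, 27] -> [37, 27, 22, 12, -10, -28, -30, -43] -> [-37, -27, -22, -12, 10, 28, 30, 43] -> [-44, -34, -29, -19, 3, 21, 23, 36] -> 36
  [31, 33, -48, 42, 15, -38, 8] -> [32, 34, -47, 43, 16, -37, 9] -> [43, 34, 32, 16, 9, -37, -47] -> [-43, -34, -32, -16, -9, 37, 47] -> [-50, -41, -39, -23, -16, 30, 40] -> 40

28; -13; 22; 36; 40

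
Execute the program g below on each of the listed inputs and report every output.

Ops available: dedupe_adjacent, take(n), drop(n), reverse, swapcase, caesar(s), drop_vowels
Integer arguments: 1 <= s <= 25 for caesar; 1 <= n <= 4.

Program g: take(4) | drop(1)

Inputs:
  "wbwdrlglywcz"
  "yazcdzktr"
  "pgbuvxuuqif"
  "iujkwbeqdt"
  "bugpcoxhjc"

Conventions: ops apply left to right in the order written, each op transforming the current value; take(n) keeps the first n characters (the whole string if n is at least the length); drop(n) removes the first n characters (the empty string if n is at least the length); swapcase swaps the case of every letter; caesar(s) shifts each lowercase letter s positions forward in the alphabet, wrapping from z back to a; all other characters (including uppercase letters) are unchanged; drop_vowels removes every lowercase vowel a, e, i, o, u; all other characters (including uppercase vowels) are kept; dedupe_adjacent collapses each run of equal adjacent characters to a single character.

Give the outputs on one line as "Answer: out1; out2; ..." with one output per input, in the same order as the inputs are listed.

"bwd"; "azc"; "gbu"; "ujk"; "ugp"

Execution, op by op:
  "wbwdrlglywcz" -> "wbwd" -> "bwd"
  "yazcdzktr" -> "yazc" -> "azc"
  "pgbuvxuuqif" -> "pgbu" -> "gbu"
  "iujkwbeqdt" -> "iujk" -> "ujk"
  "bugpcoxhjc" -> "bugp" -> "ugp"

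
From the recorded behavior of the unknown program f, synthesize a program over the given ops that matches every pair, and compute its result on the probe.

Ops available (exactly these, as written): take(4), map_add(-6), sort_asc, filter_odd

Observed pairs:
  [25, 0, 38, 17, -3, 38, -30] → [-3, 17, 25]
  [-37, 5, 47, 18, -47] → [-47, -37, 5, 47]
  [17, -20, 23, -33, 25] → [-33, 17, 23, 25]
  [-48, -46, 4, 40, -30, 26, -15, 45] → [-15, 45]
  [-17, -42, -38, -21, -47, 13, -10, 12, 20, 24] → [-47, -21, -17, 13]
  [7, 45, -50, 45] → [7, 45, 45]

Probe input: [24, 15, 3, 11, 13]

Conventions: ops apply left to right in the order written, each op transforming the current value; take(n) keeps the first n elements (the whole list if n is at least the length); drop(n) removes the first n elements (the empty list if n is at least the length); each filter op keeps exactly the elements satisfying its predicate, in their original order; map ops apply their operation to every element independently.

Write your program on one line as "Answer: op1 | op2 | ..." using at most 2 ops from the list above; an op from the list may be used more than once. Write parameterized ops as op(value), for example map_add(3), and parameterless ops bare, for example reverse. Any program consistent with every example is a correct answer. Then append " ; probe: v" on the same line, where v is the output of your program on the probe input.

filter_odd | sort_asc ; probe: [3, 11, 13, 15]

Check, running the answer program on each example:
  [25, 0, 38, 17, -3, 38, -30] -> [25, 17, -3] -> [-3, 17, 25]
  [-37, 5, 47, 18, -47] -> [-37, 5, 47, -47] -> [-47, -37, 5, 47]
  [17, -20, 23, -33, 25] -> [17, 23, -33, 25] -> [-33, 17, 23, 25]
  [-48, -46, 4, 40, -30, 26, -15, 45] -> [-15, 45] -> [-15, 45]
  [-17, -42, -38, -21, -47, 13, -10, 12, 20, 24] -> [-17, -21, -47, 13] -> [-47, -21, -17, 13]
  [7, 45, -50, 45] -> [7, 45, 45] -> [7, 45, 45]
  probe: [24, 15, 3, 11, 13] -> [15, 3, 11, 13] -> [3, 11, 13, 15]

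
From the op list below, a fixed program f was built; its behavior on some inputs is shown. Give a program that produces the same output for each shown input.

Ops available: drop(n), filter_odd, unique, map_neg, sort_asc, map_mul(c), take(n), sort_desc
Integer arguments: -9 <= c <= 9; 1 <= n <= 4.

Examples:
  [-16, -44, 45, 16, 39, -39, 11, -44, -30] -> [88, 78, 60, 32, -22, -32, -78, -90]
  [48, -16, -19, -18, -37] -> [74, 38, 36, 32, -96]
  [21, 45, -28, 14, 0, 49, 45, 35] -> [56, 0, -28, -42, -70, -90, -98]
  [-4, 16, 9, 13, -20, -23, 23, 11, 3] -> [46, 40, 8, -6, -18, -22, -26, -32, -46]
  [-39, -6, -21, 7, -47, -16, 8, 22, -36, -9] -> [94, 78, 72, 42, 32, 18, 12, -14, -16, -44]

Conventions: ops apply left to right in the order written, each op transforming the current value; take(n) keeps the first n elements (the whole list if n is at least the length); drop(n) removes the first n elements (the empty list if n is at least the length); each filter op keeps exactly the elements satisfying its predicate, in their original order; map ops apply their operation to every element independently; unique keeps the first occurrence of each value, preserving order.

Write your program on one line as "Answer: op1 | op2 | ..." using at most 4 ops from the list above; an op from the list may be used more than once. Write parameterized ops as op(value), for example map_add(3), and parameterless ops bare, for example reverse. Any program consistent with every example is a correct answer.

unique | sort_desc | map_mul(-2) | sort_desc

Check, running the answer program on each example:
  [-16, -44, 45, 16, 39, -39, 11, -44, -30] -> [-16, -44, 45, 16, 39, -39, 11, -30] -> [45, 39, 16, 11, -16, -30, -39, -44] -> [-90, -78, -32, -22, 32, 60, 78, 88] -> [88, 78, 60, 32, -22, -32, -78, -90]
  [48, -16, -19, -18, -37] -> [48, -16, -19, -18, -37] -> [48, -16, -18, -19, -37] -> [-96, 32, 36, 38, 74] -> [74, 38, 36, 32, -96]
  [21, 45, -28, 14, 0, 49, 45, 35] -> [21, 45, -28, 14, 0, 49, 35] -> [49, 45, 35, 21, 14, 0, -28] -> [-98, -90, -70, -42, -28, 0, 56] -> [56, 0, -28, -42, -70, -90, -98]
  [-4, 16, 9, 13, -20, -23, 23, 11, 3] -> [-4, 16, 9, 13, -20, -23, 23, 11, 3] -> [23, 16, 13, 11, 9, 3, -4, -20, -23] -> [-46, -32, -26, -22, -18, -6, 8, 40, 46] -> [46, 40, 8, -6, -18, -22, -26, -32, -46]
  [-39, -6, -21, 7, -47, -16, 8, 22, -36, -9] -> [-39, -6, -21, 7, -47, -16, 8, 22, -36, -9] -> [22, 8, 7, -6, -9, -16, -21, -36, -39, -47] -> [-44, -16, -14, 12, 18, 32, 42, 72, 78, 94] -> [94, 78, 72, 42, 32, 18, 12, -14, -16, -44]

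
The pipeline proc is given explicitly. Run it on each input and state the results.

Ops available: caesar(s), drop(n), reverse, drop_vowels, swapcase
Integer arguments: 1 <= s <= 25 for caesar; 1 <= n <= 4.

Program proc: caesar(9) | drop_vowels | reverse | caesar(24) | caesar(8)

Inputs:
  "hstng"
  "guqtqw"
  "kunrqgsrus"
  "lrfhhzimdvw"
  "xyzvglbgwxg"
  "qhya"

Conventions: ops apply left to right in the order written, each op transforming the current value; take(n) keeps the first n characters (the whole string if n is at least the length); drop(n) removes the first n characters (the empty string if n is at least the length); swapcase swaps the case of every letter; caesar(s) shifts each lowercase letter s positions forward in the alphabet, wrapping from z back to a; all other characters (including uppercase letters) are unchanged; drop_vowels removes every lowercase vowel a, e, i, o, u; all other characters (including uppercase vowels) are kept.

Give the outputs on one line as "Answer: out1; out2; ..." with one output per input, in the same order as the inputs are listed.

"vcihw"; "lfifjv"; "hjhvfcjz"; "lsbxww"; "vmlvqvnm"; "pnwf"

Execution, op by op:
  "hstng" -> "qbcwp" -> "qbcwp" -> "pwcbq" -> "nuazo" -> "vcihw"
  "guqtqw" -> "pdzczf" -> "pdzczf" -> "fzczdp" -> "dxaxbn" -> "lfifjv"
  "kunrqgsrus" -> "tdwazpbadb" -> "tdwzpbdb" -> "bdbpzwdt" -> "zbznxubr" -> "hjhvfcjz"
  "lrfhhzimdvw" -> "uaoqqirvmef" -> "qqrvmf" -> "fmvrqq" -> "dktpoo" -> "lsbxww"
  "xyzvglbgwxg" -> "ghiepukpfgp" -> "ghpkpfgp" -> "pgfpkphg" -> "nedninfe" -> "vmlvqvnm"
  "qhya" -> "zqhj" -> "zqhj" -> "jhqz" -> "hfox" -> "pnwf"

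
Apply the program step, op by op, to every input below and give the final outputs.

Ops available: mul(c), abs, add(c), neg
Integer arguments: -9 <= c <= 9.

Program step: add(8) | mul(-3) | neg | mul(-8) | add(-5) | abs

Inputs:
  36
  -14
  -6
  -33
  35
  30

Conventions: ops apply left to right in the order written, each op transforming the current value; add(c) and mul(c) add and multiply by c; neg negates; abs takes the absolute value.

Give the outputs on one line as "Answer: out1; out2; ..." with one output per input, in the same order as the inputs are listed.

1061; 139; 53; 595; 1037; 917

Execution, op by op:
  36 -> 44 -> -132 -> 132 -> -1056 -> -1061 -> 1061
  -14 -> -6 -> 18 -> -18 -> 144 -> 139 -> 139
  -6 -> 2 -> -6 -> 6 -> -48 -> -53 -> 53
  -33 -> -25 -> 75 -> -75 -> 600 -> 595 -> 595
  35 -> 43 -> -129 -> 129 -> -1032 -> -1037 -> 1037
  30 -> 38 -> -114 -> 114 -> -912 -> -917 -> 917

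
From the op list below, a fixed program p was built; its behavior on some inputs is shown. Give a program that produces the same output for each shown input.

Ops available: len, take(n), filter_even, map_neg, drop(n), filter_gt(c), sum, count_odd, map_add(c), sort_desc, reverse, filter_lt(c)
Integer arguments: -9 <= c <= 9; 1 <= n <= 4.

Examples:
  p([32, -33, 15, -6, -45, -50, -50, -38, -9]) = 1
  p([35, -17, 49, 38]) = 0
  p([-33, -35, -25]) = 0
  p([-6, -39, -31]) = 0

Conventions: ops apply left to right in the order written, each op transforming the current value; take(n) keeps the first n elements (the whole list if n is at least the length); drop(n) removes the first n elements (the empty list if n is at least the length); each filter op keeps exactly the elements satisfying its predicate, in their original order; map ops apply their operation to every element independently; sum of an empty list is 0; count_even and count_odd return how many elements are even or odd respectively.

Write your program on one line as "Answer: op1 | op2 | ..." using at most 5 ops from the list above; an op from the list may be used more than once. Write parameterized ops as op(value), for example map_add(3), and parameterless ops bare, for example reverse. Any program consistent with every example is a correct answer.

filter_lt(-2) | map_add(9) | drop(1) | filter_gt(0) | count_odd

Check, running the answer program on each example:
  [32, -33, 15, -6, -45, -50, -50, -38, -9] -> [-33, -6, -45, -50, -50, -38, -9] -> [-24, 3, -36, -41, -41, -29, 0] -> [3, -36, -41, -41, -29, 0] -> [3] -> 1
  [35, -17, 49, 38] -> [-17] -> [-8] -> [] -> [] -> 0
  [-33, -35, -25] -> [-33, -35, -25] -> [-24, -26, -16] -> [-26, -16] -> [] -> 0
  [-6, -39, -31] -> [-6, -39, -31] -> [3, -30, -22] -> [-30, -22] -> [] -> 0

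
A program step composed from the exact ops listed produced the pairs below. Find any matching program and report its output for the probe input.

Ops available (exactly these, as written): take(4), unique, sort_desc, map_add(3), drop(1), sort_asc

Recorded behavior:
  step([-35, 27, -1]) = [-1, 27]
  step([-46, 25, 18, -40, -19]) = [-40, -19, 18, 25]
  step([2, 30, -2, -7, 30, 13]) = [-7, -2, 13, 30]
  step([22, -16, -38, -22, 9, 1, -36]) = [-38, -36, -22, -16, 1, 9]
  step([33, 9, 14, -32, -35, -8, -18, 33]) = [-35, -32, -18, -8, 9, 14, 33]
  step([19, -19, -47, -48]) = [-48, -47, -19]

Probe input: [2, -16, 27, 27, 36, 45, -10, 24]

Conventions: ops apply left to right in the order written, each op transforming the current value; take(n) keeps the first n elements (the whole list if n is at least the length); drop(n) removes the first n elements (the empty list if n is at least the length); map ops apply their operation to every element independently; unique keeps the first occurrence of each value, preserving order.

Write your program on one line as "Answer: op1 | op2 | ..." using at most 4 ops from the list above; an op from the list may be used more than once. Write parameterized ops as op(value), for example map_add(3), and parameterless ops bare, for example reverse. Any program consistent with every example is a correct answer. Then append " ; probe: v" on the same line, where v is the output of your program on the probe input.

drop(1) | unique | sort_asc ; probe: [-16, -10, 24, 27, 36, 45]

Check, running the answer program on each example:
  [-35, 27, -1] -> [27, -1] -> [27, -1] -> [-1, 27]
  [-46, 25, 18, -40, -19] -> [25, 18, -40, -19] -> [25, 18, -40, -19] -> [-40, -19, 18, 25]
  [2, 30, -2, -7, 30, 13] -> [30, -2, -7, 30, 13] -> [30, -2, -7, 13] -> [-7, -2, 13, 30]
  [22, -16, -38, -22, 9, 1, -36] -> [-16, -38, -22, 9, 1, -36] -> [-16, -38, -22, 9, 1, -36] -> [-38, -36, -22, -16, 1, 9]
  [33, 9, 14, -32, -35, -8, -18, 33] -> [9, 14, -32, -35, -8, -18, 33] -> [9, 14, -32, -35, -8, -18, 33] -> [-35, -32, -18, -8, 9, 14, 33]
  [19, -19, -47, -48] -> [-19, -47, -48] -> [-19, -47, -48] -> [-48, -47, -19]
  probe: [2, -16, 27, 27, 36, 45, -10, 24] -> [-16, 27, 27, 36, 45, -10, 24] -> [-16, 27, 36, 45, -10, 24] -> [-16, -10, 24, 27, 36, 45]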